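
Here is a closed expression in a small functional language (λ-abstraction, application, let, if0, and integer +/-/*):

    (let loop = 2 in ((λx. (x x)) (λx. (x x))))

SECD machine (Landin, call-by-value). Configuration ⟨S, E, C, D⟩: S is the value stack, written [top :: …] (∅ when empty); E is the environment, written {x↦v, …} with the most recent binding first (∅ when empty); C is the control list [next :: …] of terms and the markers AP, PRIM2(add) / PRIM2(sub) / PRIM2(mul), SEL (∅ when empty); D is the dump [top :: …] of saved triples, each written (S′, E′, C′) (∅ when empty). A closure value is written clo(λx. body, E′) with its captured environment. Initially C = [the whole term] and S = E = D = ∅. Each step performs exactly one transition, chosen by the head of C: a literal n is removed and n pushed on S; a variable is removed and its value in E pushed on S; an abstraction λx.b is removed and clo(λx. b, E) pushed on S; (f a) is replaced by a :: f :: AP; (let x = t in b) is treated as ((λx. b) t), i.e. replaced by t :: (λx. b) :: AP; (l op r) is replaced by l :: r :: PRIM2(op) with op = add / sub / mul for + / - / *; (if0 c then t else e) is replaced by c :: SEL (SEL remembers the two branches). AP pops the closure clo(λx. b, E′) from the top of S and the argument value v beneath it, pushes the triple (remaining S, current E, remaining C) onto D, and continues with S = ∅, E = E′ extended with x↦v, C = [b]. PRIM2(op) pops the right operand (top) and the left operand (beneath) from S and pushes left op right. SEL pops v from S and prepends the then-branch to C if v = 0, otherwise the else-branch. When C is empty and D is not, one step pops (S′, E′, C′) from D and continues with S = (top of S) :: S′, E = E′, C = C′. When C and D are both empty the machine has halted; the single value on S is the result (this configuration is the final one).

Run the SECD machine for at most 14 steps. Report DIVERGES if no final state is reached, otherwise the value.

Answer: DIVERGES (no final state within 14 steps)

Derivation:
[0] ⟨S=∅; E=∅; C=[(let loop = 2 in ((λx. (x x)) (λx. (x x))))]; D=∅⟩
[1] ⟨S=∅; E=∅; C=[2 :: (λloop. ((λx. (x x)) (λx. (x x)))) :: AP]; D=∅⟩
[2] ⟨S=[2]; E=∅; C=[(λloop. ((λx. (x x)) (λx. (x x)))) :: AP]; D=∅⟩
[3] ⟨S=[clo(λloop. ((λx. (x x)) (λx. (x x))), ∅) :: 2]; E=∅; C=[AP]; D=∅⟩
[4] ⟨S=∅; E={loop↦2}; C=[((λx. (x x)) (λx. (x x)))]; D=[(∅, ∅, ∅)]⟩
[5] ⟨S=∅; E={loop↦2}; C=[(λx. (x x)) :: (λx. (x x)) :: AP]; D=[(∅, ∅, ∅)]⟩
[6] ⟨S=[clo(λx. (x x), {loop↦2})]; E={loop↦2}; C=[(λx. (x x)) :: AP]; D=[(∅, ∅, ∅)]⟩
[7] ⟨S=[clo(λx. (x x), {loop↦2}) :: clo(λx. (x x), {loop↦2})]; E={loop↦2}; C=[AP]; D=[(∅, ∅, ∅)]⟩
[8] ⟨S=∅; E={x↦clo(λx. (x x), {loop↦2}), loop↦2}; C=[(x x)]; D=[(∅, {loop↦2}, ∅) :: (∅, ∅, ∅)]⟩
[9] ⟨S=∅; E={x↦clo(λx. (x x), {loop↦2}), loop↦2}; C=[x :: x :: AP]; D=[(∅, {loop↦2}, ∅) :: (∅, ∅, ∅)]⟩
[10] ⟨S=[clo(λx. (x x), {loop↦2})]; E={x↦clo(λx. (x x), {loop↦2}), loop↦2}; C=[x :: AP]; D=[(∅, {loop↦2}, ∅) :: (∅, ∅, ∅)]⟩
[11] ⟨S=[clo(λx. (x x), {loop↦2}) :: clo(λx. (x x), {loop↦2})]; E={x↦clo(λx. (x x), {loop↦2}), loop↦2}; C=[AP]; D=[(∅, {loop↦2}, ∅) :: (∅, ∅, ∅)]⟩
[12] ⟨S=∅; E={x↦clo(λx. (x x), {loop↦2}), loop↦2}; C=[(x x)]; D=[(∅, {x↦clo(λx. (x x), {loop↦2}), loop↦2}, ∅) :: (∅, {loop↦2}, ∅) :: (∅, ∅, ∅)]⟩
[13] ⟨S=∅; E={x↦clo(λx. (x x), {loop↦2}), loop↦2}; C=[x :: x :: AP]; D=[(∅, {x↦clo(λx. (x x), {loop↦2}), loop↦2}, ∅) :: (∅, {loop↦2}, ∅) :: (∅, ∅, ∅)]⟩
[14] ⟨S=[clo(λx. (x x), {loop↦2})]; E={x↦clo(λx. (x x), {loop↦2}), loop↦2}; C=[x :: AP]; D=[(∅, {x↦clo(λx. (x x), {loop↦2}), loop↦2}, ∅) :: (∅, {loop↦2}, ∅) :: (∅, ∅, ∅)]⟩
→ 14 transitions taken and the configuration is still not final: no result within 14 steps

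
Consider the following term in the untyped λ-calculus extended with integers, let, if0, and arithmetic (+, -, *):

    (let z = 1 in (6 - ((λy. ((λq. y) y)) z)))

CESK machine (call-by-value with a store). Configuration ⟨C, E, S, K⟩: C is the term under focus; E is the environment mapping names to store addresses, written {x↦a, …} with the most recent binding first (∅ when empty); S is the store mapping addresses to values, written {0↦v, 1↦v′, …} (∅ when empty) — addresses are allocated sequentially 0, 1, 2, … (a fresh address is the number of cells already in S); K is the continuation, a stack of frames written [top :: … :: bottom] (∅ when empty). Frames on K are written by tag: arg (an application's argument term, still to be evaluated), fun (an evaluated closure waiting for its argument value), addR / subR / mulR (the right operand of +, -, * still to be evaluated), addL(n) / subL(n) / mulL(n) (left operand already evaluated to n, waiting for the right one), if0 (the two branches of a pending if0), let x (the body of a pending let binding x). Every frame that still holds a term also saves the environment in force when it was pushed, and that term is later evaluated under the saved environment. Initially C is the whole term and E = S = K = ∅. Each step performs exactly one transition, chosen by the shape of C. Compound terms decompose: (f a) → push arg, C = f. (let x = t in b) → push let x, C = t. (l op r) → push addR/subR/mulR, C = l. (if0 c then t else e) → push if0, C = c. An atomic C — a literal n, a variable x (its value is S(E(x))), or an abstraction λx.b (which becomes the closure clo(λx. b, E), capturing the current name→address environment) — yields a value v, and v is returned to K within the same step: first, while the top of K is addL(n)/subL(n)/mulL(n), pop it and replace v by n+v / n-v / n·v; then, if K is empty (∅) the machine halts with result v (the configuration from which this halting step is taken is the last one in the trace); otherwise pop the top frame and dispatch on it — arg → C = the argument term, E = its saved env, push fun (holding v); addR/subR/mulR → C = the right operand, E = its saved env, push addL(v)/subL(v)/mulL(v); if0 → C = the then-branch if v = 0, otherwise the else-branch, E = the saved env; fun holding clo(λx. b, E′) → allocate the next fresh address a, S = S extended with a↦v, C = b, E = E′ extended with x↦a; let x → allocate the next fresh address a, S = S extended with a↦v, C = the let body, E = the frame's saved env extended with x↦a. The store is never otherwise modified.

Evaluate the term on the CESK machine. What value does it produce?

0. <C=(let z = 1 in (6 - ((λy. ((λq. y) y)) z))), E=∅, S=∅, K=∅>
1. <C=1, E=∅, S=∅, K=[let z]>
2. <C=(6 - ((λy. ((λq. y) y)) z)), E={z↦0}, S={0↦1}, K=∅>
3. <C=6, E={z↦0}, S={0↦1}, K=[subR]>
4. <C=((λy. ((λq. y) y)) z), E={z↦0}, S={0↦1}, K=[subL(6)]>
5. <C=(λy. ((λq. y) y)), E={z↦0}, S={0↦1}, K=[arg :: subL(6)]>
6. <C=z, E={z↦0}, S={0↦1}, K=[fun :: subL(6)]>
7. <C=((λq. y) y), E={y↦1, z↦0}, S={0↦1, 1↦1}, K=[subL(6)]>
8. <C=(λq. y), E={y↦1, z↦0}, S={0↦1, 1↦1}, K=[arg :: subL(6)]>
9. <C=y, E={y↦1, z↦0}, S={0↦1, 1↦1}, K=[fun :: subL(6)]>
10. <C=y, E={q↦2, y↦1, z↦0}, S={0↦1, 1↦1, 2↦1}, K=[subL(6)]>
→ final value 5

Answer: 5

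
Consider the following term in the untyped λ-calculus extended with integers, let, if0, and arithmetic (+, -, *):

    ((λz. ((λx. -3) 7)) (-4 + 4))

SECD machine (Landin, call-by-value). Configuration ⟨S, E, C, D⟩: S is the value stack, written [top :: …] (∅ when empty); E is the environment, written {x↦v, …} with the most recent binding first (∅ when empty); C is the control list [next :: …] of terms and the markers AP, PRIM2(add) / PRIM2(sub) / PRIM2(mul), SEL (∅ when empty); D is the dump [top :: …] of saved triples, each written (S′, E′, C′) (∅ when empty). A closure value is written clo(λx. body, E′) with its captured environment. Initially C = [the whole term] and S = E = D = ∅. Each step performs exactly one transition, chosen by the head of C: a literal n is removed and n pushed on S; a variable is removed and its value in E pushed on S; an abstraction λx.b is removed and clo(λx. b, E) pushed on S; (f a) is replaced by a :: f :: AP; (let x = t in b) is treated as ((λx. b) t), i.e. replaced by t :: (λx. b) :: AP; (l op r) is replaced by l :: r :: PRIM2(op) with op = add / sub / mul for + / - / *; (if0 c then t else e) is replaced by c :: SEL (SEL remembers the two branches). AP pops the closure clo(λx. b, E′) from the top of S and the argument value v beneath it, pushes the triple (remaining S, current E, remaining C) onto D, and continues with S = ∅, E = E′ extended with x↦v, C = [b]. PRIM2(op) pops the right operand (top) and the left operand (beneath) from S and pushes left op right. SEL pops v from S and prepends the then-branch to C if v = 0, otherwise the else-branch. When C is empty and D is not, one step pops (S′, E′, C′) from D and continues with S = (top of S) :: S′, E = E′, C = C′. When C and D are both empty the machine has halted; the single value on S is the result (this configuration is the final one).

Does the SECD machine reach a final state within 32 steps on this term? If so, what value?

[0] ⟨S=∅; E=∅; C=[((λz. ((λx. -3) 7)) (-4 + 4))]; D=∅⟩
[1] ⟨S=∅; E=∅; C=[(-4 + 4) :: (λz. ((λx. -3) 7)) :: AP]; D=∅⟩
[2] ⟨S=∅; E=∅; C=[-4 :: 4 :: PRIM2(add) :: (λz. ((λx. -3) 7)) :: AP]; D=∅⟩
[3] ⟨S=[-4]; E=∅; C=[4 :: PRIM2(add) :: (λz. ((λx. -3) 7)) :: AP]; D=∅⟩
[4] ⟨S=[4 :: -4]; E=∅; C=[PRIM2(add) :: (λz. ((λx. -3) 7)) :: AP]; D=∅⟩
[5] ⟨S=[0]; E=∅; C=[(λz. ((λx. -3) 7)) :: AP]; D=∅⟩
[6] ⟨S=[clo(λz. ((λx. -3) 7), ∅) :: 0]; E=∅; C=[AP]; D=∅⟩
[7] ⟨S=∅; E={z↦0}; C=[((λx. -3) 7)]; D=[(∅, ∅, ∅)]⟩
[8] ⟨S=∅; E={z↦0}; C=[7 :: (λx. -3) :: AP]; D=[(∅, ∅, ∅)]⟩
[9] ⟨S=[7]; E={z↦0}; C=[(λx. -3) :: AP]; D=[(∅, ∅, ∅)]⟩
[10] ⟨S=[clo(λx. -3, {z↦0}) :: 7]; E={z↦0}; C=[AP]; D=[(∅, ∅, ∅)]⟩
[11] ⟨S=∅; E={x↦7, z↦0}; C=[-3]; D=[(∅, {z↦0}, ∅) :: (∅, ∅, ∅)]⟩
[12] ⟨S=[-3]; E={x↦7, z↦0}; C=∅; D=[(∅, {z↦0}, ∅) :: (∅, ∅, ∅)]⟩
[13] ⟨S=[-3]; E={z↦0}; C=∅; D=[(∅, ∅, ∅)]⟩
[14] ⟨S=[-3]; E=∅; C=∅; D=∅⟩
→ final value -3

Answer: -3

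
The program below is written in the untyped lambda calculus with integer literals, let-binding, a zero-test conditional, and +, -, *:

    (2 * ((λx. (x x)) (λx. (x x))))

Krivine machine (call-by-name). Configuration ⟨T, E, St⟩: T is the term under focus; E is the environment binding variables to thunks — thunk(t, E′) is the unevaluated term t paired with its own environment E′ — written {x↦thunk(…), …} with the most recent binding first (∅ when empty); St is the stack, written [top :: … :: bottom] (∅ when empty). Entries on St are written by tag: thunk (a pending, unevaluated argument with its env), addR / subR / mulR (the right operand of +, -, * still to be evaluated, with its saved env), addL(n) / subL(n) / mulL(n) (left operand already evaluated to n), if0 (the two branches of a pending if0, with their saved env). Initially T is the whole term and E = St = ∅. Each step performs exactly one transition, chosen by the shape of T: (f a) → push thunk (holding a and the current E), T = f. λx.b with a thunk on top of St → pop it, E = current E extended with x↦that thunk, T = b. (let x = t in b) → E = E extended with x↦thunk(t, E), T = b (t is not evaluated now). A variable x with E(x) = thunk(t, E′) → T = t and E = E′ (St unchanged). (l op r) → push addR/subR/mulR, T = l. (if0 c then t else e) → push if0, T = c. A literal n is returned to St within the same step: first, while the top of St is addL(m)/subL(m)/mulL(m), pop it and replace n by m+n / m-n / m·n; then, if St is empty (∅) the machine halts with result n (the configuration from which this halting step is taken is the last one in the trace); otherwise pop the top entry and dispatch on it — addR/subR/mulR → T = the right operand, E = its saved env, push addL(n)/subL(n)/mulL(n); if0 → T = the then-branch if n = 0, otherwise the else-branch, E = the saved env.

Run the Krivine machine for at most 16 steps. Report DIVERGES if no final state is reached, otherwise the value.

[0] <T=(2 * ((λx. (x x)) (λx. (x x)))), E=∅, St=∅>
[1] <T=2, E=∅, St=[mulR]>
[2] <T=((λx. (x x)) (λx. (x x))), E=∅, St=[mulL(2)]>
[3] <T=(λx. (x x)), E=∅, St=[thunk :: mulL(2)]>
[4] <T=(x x), E={x↦thunk((λx. (x x)), ∅)}, St=[mulL(2)]>
[5] <T=x, E={x↦thunk((λx. (x x)), ∅)}, St=[thunk :: mulL(2)]>
[6] <T=(λx. (x x)), E=∅, St=[thunk :: mulL(2)]>
[7] <T=(x x), E={x↦thunk(x, {x↦thunk((λx. (x x)), ∅)})}, St=[mulL(2)]>
[8] <T=x, E={x↦thunk(x, {x↦thunk((λx. (x x)), ∅)})}, St=[thunk :: mulL(2)]>
[9] <T=x, E={x↦thunk((λx. (x x)), ∅)}, St=[thunk :: mulL(2)]>
[10] <T=(λx. (x x)), E=∅, St=[thunk :: mulL(2)]>
[11] <T=(x x), E={x↦thunk(x, {x↦thunk(x, {x↦thunk((λx. (x x)), ∅)})})}, St=[mulL(2)]>
[12] <T=x, E={x↦thunk(x, {x↦thunk(x, {x↦thunk((λx. (x x)), ∅)})})}, St=[thunk :: mulL(2)]>
[13] <T=x, E={x↦thunk(x, {x↦thunk((λx. (x x)), ∅)})}, St=[thunk :: mulL(2)]>
[14] <T=x, E={x↦thunk((λx. (x x)), ∅)}, St=[thunk :: mulL(2)]>
[15] <T=(λx. (x x)), E=∅, St=[thunk :: mulL(2)]>
[16] <T=(x x), E={x↦thunk(x, {x↦thunk(x, {x↦thunk(x, {x↦thunk((λx. (x x)), ∅)})})})}, St=[mulL(2)]>
→ 16 transitions taken and the configuration is still not final: no result within 16 steps

Answer: DIVERGES (no final state within 16 steps)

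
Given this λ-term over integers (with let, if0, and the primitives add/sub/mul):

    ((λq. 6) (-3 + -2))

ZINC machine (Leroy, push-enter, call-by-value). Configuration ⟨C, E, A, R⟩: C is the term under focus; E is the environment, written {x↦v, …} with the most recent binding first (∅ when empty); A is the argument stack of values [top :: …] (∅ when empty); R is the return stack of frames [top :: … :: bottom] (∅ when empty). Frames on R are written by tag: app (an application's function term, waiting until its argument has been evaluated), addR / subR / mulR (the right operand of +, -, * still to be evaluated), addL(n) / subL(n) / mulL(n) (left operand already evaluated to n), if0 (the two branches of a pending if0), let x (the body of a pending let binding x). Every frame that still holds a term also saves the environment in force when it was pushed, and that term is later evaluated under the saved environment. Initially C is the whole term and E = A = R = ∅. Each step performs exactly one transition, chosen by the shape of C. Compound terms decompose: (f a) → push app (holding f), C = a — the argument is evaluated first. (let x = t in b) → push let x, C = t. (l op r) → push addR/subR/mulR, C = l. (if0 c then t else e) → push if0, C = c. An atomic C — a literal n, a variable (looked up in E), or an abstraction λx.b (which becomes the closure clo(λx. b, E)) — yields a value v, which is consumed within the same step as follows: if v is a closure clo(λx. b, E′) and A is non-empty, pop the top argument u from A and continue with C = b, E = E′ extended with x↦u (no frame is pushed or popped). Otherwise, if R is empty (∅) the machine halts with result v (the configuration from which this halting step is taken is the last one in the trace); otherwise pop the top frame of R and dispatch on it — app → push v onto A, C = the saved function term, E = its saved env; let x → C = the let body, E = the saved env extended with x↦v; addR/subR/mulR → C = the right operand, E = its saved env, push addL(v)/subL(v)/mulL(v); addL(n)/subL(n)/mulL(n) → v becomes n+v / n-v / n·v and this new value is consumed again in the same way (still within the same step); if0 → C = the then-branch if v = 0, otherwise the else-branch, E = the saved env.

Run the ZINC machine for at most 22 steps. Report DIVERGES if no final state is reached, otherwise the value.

step 0: [C=((λq. 6) (-3 + -2)) | E=∅ | A=∅ | R=∅]
step 1: [C=(-3 + -2) | E=∅ | A=∅ | R=[app]]
step 2: [C=-3 | E=∅ | A=∅ | R=[addR :: app]]
step 3: [C=-2 | E=∅ | A=∅ | R=[addL(-3) :: app]]
step 4: [C=(λq. 6) | E=∅ | A=[-5] | R=∅]
step 5: [C=6 | E={q↦-5} | A=∅ | R=∅]
→ final value 6

Answer: 6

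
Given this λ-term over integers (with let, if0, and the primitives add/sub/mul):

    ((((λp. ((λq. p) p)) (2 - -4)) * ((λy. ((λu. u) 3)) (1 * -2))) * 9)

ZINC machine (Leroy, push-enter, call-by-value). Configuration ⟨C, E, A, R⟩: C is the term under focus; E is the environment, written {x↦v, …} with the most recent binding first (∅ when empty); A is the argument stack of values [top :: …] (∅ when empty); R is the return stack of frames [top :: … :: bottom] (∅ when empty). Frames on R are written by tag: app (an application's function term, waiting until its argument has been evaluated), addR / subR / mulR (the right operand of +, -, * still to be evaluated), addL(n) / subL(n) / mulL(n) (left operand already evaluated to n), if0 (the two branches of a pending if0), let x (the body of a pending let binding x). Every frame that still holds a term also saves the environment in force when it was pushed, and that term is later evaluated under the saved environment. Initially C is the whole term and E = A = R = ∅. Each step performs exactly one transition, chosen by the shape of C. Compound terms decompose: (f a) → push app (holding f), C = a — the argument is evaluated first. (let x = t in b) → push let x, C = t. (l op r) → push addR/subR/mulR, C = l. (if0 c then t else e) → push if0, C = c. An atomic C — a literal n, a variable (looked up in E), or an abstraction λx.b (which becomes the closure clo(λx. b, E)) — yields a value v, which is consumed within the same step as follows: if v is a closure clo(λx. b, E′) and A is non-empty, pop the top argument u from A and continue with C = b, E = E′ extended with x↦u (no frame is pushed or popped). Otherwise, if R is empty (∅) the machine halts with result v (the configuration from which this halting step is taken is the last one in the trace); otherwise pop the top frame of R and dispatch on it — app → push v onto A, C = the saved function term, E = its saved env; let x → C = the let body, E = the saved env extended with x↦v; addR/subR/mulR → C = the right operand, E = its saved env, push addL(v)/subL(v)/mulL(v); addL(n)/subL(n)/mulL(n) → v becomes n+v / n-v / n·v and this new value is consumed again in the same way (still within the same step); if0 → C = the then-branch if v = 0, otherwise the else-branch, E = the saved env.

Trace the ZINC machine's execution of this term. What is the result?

t=0: ⟨C=((((λp. ((λq. p) p)) (2 - -4)) * ((λy. ((λu. u) 3)) (1 * -2))) * 9); E=∅; A=∅; R=∅⟩
t=1: ⟨C=(((λp. ((λq. p) p)) (2 - -4)) * ((λy. ((λu. u) 3)) (1 * -2))); E=∅; A=∅; R=[mulR]⟩
t=2: ⟨C=((λp. ((λq. p) p)) (2 - -4)); E=∅; A=∅; R=[mulR :: mulR]⟩
t=3: ⟨C=(2 - -4); E=∅; A=∅; R=[app :: mulR :: mulR]⟩
t=4: ⟨C=2; E=∅; A=∅; R=[subR :: app :: mulR :: mulR]⟩
t=5: ⟨C=-4; E=∅; A=∅; R=[subL(2) :: app :: mulR :: mulR]⟩
t=6: ⟨C=(λp. ((λq. p) p)); E=∅; A=[6]; R=[mulR :: mulR]⟩
t=7: ⟨C=((λq. p) p); E={p↦6}; A=∅; R=[mulR :: mulR]⟩
t=8: ⟨C=p; E={p↦6}; A=∅; R=[app :: mulR :: mulR]⟩
t=9: ⟨C=(λq. p); E={p↦6}; A=[6]; R=[mulR :: mulR]⟩
t=10: ⟨C=p; E={q↦6, p↦6}; A=∅; R=[mulR :: mulR]⟩
t=11: ⟨C=((λy. ((λu. u) 3)) (1 * -2)); E=∅; A=∅; R=[mulL(6) :: mulR]⟩
t=12: ⟨C=(1 * -2); E=∅; A=∅; R=[app :: mulL(6) :: mulR]⟩
t=13: ⟨C=1; E=∅; A=∅; R=[mulR :: app :: mulL(6) :: mulR]⟩
t=14: ⟨C=-2; E=∅; A=∅; R=[mulL(1) :: app :: mulL(6) :: mulR]⟩
t=15: ⟨C=(λy. ((λu. u) 3)); E=∅; A=[-2]; R=[mulL(6) :: mulR]⟩
t=16: ⟨C=((λu. u) 3); E={y↦-2}; A=∅; R=[mulL(6) :: mulR]⟩
t=17: ⟨C=3; E={y↦-2}; A=∅; R=[app :: mulL(6) :: mulR]⟩
t=18: ⟨C=(λu. u); E={y↦-2}; A=[3]; R=[mulL(6) :: mulR]⟩
t=19: ⟨C=u; E={u↦3, y↦-2}; A=∅; R=[mulL(6) :: mulR]⟩
t=20: ⟨C=9; E=∅; A=∅; R=[mulL(18)]⟩
→ final value 162

Answer: 162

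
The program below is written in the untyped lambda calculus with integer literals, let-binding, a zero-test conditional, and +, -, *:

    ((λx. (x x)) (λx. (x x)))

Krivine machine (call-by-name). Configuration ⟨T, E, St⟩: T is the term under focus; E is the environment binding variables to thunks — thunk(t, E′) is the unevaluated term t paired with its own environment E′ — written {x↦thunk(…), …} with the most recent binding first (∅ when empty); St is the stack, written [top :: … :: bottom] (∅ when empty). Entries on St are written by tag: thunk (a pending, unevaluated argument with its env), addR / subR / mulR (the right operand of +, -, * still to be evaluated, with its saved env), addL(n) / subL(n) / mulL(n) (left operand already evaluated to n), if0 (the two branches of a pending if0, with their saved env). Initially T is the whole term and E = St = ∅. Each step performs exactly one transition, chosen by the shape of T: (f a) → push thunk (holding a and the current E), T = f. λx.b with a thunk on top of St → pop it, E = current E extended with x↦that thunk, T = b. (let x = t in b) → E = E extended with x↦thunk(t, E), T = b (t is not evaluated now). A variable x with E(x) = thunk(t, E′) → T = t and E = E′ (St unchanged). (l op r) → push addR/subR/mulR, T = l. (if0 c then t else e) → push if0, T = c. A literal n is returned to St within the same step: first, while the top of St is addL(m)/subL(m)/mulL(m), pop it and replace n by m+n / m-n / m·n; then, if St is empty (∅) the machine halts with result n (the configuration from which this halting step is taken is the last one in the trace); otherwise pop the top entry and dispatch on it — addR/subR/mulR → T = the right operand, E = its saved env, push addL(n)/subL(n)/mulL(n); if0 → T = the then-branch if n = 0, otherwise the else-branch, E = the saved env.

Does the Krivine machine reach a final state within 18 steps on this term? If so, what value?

0. ⟨T=((λx. (x x)) (λx. (x x))); E=∅; St=∅⟩
1. ⟨T=(λx. (x x)); E=∅; St=[thunk]⟩
2. ⟨T=(x x); E={x↦thunk((λx. (x x)), ∅)}; St=∅⟩
3. ⟨T=x; E={x↦thunk((λx. (x x)), ∅)}; St=[thunk]⟩
4. ⟨T=(λx. (x x)); E=∅; St=[thunk]⟩
5. ⟨T=(x x); E={x↦thunk(x, {x↦thunk((λx. (x x)), ∅)})}; St=∅⟩
6. ⟨T=x; E={x↦thunk(x, {x↦thunk((λx. (x x)), ∅)})}; St=[thunk]⟩
7. ⟨T=x; E={x↦thunk((λx. (x x)), ∅)}; St=[thunk]⟩
8. ⟨T=(λx. (x x)); E=∅; St=[thunk]⟩
9. ⟨T=(x x); E={x↦thunk(x, {x↦thunk(x, {x↦thunk((λx. (x x)), ∅)})})}; St=∅⟩
10. ⟨T=x; E={x↦thunk(x, {x↦thunk(x, {x↦thunk((λx. (x x)), ∅)})})}; St=[thunk]⟩
11. ⟨T=x; E={x↦thunk(x, {x↦thunk((λx. (x x)), ∅)})}; St=[thunk]⟩
12. ⟨T=x; E={x↦thunk((λx. (x x)), ∅)}; St=[thunk]⟩
13. ⟨T=(λx. (x x)); E=∅; St=[thunk]⟩
14. ⟨T=(x x); E={x↦thunk(x, {x↦thunk(x, {x↦thunk(x, {x↦thunk((λx. (x x)), ∅)})})})}; St=∅⟩
15. ⟨T=x; E={x↦thunk(x, {x↦thunk(x, {x↦thunk(x, {x↦thunk((λx. (x x)), ∅)})})})}; St=[thunk]⟩
16. ⟨T=x; E={x↦thunk(x, {x↦thunk(x, {x↦thunk((λx. (x x)), ∅)})})}; St=[thunk]⟩
17. ⟨T=x; E={x↦thunk(x, {x↦thunk((λx. (x x)), ∅)})}; St=[thunk]⟩
18. ⟨T=x; E={x↦thunk((λx. (x x)), ∅)}; St=[thunk]⟩
→ 18 transitions taken and the configuration is still not final: no result within 18 steps

Answer: DIVERGES (no final state within 18 steps)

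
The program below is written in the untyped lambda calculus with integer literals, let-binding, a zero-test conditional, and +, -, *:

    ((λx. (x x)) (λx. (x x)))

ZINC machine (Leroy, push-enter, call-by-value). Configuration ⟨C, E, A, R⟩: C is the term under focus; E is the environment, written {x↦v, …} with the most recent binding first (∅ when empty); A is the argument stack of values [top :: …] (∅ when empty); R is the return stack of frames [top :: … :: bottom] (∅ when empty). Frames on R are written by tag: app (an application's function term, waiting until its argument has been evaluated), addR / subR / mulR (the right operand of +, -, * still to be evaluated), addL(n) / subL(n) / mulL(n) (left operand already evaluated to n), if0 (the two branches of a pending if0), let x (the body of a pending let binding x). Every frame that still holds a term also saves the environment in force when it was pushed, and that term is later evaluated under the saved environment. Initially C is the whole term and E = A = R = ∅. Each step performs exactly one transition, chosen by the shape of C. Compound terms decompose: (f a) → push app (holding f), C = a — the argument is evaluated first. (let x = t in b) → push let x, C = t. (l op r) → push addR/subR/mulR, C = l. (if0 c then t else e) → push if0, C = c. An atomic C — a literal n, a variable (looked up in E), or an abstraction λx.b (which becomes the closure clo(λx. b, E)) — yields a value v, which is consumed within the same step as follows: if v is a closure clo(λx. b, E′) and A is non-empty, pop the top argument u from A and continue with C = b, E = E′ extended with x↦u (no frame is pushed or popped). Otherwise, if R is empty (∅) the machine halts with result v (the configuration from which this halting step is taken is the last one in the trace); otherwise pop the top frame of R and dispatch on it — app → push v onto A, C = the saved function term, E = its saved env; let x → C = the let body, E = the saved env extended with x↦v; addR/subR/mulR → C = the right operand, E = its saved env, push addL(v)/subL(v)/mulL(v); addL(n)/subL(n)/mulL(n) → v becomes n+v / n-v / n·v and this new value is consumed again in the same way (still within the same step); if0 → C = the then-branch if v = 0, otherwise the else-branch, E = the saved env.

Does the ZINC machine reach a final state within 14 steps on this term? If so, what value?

Answer: DIVERGES (no final state within 14 steps)

Execution trace:
t=0: ⟨C=((λx. (x x)) (λx. (x x))); E=∅; A=∅; R=∅⟩
t=1: ⟨C=(λx. (x x)); E=∅; A=∅; R=[app]⟩
t=2: ⟨C=(λx. (x x)); E=∅; A=[clo(λx. (x x), ∅)]; R=∅⟩
t=3: ⟨C=(x x); E={x↦clo(λx. (x x), ∅)}; A=∅; R=∅⟩
t=4: ⟨C=x; E={x↦clo(λx. (x x), ∅)}; A=∅; R=[app]⟩
t=5: ⟨C=x; E={x↦clo(λx. (x x), ∅)}; A=[clo(λx. (x x), ∅)]; R=∅⟩
… configuration repeats with period 3 (steps 3–5 recur indefinitely) …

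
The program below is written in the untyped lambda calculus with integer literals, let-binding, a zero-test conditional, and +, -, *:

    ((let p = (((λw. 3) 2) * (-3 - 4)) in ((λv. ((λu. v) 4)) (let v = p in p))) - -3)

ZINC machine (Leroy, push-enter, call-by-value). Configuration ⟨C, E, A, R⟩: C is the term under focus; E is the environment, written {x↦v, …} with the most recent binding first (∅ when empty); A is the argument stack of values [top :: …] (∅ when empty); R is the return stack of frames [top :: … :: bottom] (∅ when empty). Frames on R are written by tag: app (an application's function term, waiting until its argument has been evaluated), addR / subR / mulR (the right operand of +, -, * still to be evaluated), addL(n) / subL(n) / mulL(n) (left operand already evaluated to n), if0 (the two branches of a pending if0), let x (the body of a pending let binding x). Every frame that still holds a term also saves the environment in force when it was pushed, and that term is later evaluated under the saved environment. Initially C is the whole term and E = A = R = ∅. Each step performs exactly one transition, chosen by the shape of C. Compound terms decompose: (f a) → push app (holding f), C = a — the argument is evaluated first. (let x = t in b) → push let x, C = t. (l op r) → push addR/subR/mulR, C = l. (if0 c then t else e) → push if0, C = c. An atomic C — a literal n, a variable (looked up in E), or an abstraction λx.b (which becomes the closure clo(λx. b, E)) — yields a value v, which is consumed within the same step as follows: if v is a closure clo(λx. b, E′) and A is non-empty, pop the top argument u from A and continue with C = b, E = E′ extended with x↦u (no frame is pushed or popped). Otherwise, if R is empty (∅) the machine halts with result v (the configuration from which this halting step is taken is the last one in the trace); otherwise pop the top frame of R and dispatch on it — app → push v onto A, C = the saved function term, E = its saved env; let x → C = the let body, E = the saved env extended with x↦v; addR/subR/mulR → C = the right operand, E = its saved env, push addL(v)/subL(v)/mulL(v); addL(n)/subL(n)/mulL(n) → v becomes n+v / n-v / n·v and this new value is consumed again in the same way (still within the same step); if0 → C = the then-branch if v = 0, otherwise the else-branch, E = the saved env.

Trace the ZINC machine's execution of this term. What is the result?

Answer: -18

Execution trace:
[0] ⟨C=((let p = (((λw. 3) 2) * (-3 - 4)) in ((λv. ((λu. v) 4)) (let v = p in p))) - -3); E=∅; A=∅; R=∅⟩
[1] ⟨C=(let p = (((λw. 3) 2) * (-3 - 4)) in ((λv. ((λu. v) 4)) (let v = p in p))); E=∅; A=∅; R=[subR]⟩
[2] ⟨C=(((λw. 3) 2) * (-3 - 4)); E=∅; A=∅; R=[let p :: subR]⟩
[3] ⟨C=((λw. 3) 2); E=∅; A=∅; R=[mulR :: let p :: subR]⟩
[4] ⟨C=2; E=∅; A=∅; R=[app :: mulR :: let p :: subR]⟩
[5] ⟨C=(λw. 3); E=∅; A=[2]; R=[mulR :: let p :: subR]⟩
[6] ⟨C=3; E={w↦2}; A=∅; R=[mulR :: let p :: subR]⟩
[7] ⟨C=(-3 - 4); E=∅; A=∅; R=[mulL(3) :: let p :: subR]⟩
[8] ⟨C=-3; E=∅; A=∅; R=[subR :: mulL(3) :: let p :: subR]⟩
[9] ⟨C=4; E=∅; A=∅; R=[subL(-3) :: mulL(3) :: let p :: subR]⟩
[10] ⟨C=((λv. ((λu. v) 4)) (let v = p in p)); E={p↦-21}; A=∅; R=[subR]⟩
[11] ⟨C=(let v = p in p); E={p↦-21}; A=∅; R=[app :: subR]⟩
[12] ⟨C=p; E={p↦-21}; A=∅; R=[let v :: app :: subR]⟩
[13] ⟨C=p; E={v↦-21, p↦-21}; A=∅; R=[app :: subR]⟩
[14] ⟨C=(λv. ((λu. v) 4)); E={p↦-21}; A=[-21]; R=[subR]⟩
[15] ⟨C=((λu. v) 4); E={v↦-21, p↦-21}; A=∅; R=[subR]⟩
[16] ⟨C=4; E={v↦-21, p↦-21}; A=∅; R=[app :: subR]⟩
[17] ⟨C=(λu. v); E={v↦-21, p↦-21}; A=[4]; R=[subR]⟩
[18] ⟨C=v; E={u↦4, v↦-21, p↦-21}; A=∅; R=[subR]⟩
[19] ⟨C=-3; E=∅; A=∅; R=[subL(-21)]⟩
→ final value -18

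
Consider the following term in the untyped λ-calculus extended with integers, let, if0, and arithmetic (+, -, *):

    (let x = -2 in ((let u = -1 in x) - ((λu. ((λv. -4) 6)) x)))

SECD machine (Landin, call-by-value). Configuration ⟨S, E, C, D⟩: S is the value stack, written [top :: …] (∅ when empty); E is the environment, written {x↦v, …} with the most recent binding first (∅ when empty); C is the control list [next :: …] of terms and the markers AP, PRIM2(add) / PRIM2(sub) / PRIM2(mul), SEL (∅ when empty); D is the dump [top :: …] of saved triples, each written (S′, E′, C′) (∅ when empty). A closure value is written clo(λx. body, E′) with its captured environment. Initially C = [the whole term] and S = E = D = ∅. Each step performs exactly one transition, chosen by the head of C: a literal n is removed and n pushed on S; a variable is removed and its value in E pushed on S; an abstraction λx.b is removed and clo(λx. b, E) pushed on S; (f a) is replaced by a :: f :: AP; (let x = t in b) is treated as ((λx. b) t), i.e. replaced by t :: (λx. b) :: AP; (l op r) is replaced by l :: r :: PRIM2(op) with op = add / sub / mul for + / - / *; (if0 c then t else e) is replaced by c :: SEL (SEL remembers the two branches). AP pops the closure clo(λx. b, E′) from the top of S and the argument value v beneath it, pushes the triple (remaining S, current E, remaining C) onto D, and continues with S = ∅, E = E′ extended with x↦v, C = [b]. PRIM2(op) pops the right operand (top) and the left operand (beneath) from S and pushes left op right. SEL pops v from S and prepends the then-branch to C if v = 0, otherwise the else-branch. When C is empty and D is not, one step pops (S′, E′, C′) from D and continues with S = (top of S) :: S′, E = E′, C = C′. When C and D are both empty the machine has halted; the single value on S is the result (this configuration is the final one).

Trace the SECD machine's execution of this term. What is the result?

[0] <S=∅, E=∅, C=[(let x = -2 in ((let u = -1 in x) - ((λu. ((λv. -4) 6)) x)))], D=∅>
[1] <S=∅, E=∅, C=[-2 :: (λx. ((let u = -1 in x) - ((λu. ((λv. -4) 6)) x))) :: AP], D=∅>
[2] <S=[-2], E=∅, C=[(λx. ((let u = -1 in x) - ((λu. ((λv. -4) 6)) x))) :: AP], D=∅>
[3] <S=[clo(λx. ((let u = -1 in x) - ((λu. ((λv. -4) 6)) x)), ∅) :: -2], E=∅, C=[AP], D=∅>
[4] <S=∅, E={x↦-2}, C=[((let u = -1 in x) - ((λu. ((λv. -4) 6)) x))], D=[(∅, ∅, ∅)]>
[5] <S=∅, E={x↦-2}, C=[(let u = -1 in x) :: ((λu. ((λv. -4) 6)) x) :: PRIM2(sub)], D=[(∅, ∅, ∅)]>
[6] <S=∅, E={x↦-2}, C=[-1 :: (λu. x) :: AP :: ((λu. ((λv. -4) 6)) x) :: PRIM2(sub)], D=[(∅, ∅, ∅)]>
[7] <S=[-1], E={x↦-2}, C=[(λu. x) :: AP :: ((λu. ((λv. -4) 6)) x) :: PRIM2(sub)], D=[(∅, ∅, ∅)]>
[8] <S=[clo(λu. x, {x↦-2}) :: -1], E={x↦-2}, C=[AP :: ((λu. ((λv. -4) 6)) x) :: PRIM2(sub)], D=[(∅, ∅, ∅)]>
[9] <S=∅, E={u↦-1, x↦-2}, C=[x], D=[(∅, {x↦-2}, [((λu. ((λv. -4) 6)) x) :: PRIM2(sub)]) :: (∅, ∅, ∅)]>
[10] <S=[-2], E={u↦-1, x↦-2}, C=∅, D=[(∅, {x↦-2}, [((λu. ((λv. -4) 6)) x) :: PRIM2(sub)]) :: (∅, ∅, ∅)]>
[11] <S=[-2], E={x↦-2}, C=[((λu. ((λv. -4) 6)) x) :: PRIM2(sub)], D=[(∅, ∅, ∅)]>
[12] <S=[-2], E={x↦-2}, C=[x :: (λu. ((λv. -4) 6)) :: AP :: PRIM2(sub)], D=[(∅, ∅, ∅)]>
[13] <S=[-2 :: -2], E={x↦-2}, C=[(λu. ((λv. -4) 6)) :: AP :: PRIM2(sub)], D=[(∅, ∅, ∅)]>
[14] <S=[clo(λu. ((λv. -4) 6), {x↦-2}) :: -2 :: -2], E={x↦-2}, C=[AP :: PRIM2(sub)], D=[(∅, ∅, ∅)]>
[15] <S=∅, E={u↦-2, x↦-2}, C=[((λv. -4) 6)], D=[([-2], {x↦-2}, [PRIM2(sub)]) :: (∅, ∅, ∅)]>
[16] <S=∅, E={u↦-2, x↦-2}, C=[6 :: (λv. -4) :: AP], D=[([-2], {x↦-2}, [PRIM2(sub)]) :: (∅, ∅, ∅)]>
[17] <S=[6], E={u↦-2, x↦-2}, C=[(λv. -4) :: AP], D=[([-2], {x↦-2}, [PRIM2(sub)]) :: (∅, ∅, ∅)]>
[18] <S=[clo(λv. -4, {u↦-2, x↦-2}) :: 6], E={u↦-2, x↦-2}, C=[AP], D=[([-2], {x↦-2}, [PRIM2(sub)]) :: (∅, ∅, ∅)]>
[19] <S=∅, E={v↦6, u↦-2, x↦-2}, C=[-4], D=[(∅, {u↦-2, x↦-2}, ∅) :: ([-2], {x↦-2}, [PRIM2(sub)]) :: (∅, ∅, ∅)]>
[20] <S=[-4], E={v↦6, u↦-2, x↦-2}, C=∅, D=[(∅, {u↦-2, x↦-2}, ∅) :: ([-2], {x↦-2}, [PRIM2(sub)]) :: (∅, ∅, ∅)]>
[21] <S=[-4], E={u↦-2, x↦-2}, C=∅, D=[([-2], {x↦-2}, [PRIM2(sub)]) :: (∅, ∅, ∅)]>
[22] <S=[-4 :: -2], E={x↦-2}, C=[PRIM2(sub)], D=[(∅, ∅, ∅)]>
[23] <S=[2], E={x↦-2}, C=∅, D=[(∅, ∅, ∅)]>
[24] <S=[2], E=∅, C=∅, D=∅>
→ final value 2

Answer: 2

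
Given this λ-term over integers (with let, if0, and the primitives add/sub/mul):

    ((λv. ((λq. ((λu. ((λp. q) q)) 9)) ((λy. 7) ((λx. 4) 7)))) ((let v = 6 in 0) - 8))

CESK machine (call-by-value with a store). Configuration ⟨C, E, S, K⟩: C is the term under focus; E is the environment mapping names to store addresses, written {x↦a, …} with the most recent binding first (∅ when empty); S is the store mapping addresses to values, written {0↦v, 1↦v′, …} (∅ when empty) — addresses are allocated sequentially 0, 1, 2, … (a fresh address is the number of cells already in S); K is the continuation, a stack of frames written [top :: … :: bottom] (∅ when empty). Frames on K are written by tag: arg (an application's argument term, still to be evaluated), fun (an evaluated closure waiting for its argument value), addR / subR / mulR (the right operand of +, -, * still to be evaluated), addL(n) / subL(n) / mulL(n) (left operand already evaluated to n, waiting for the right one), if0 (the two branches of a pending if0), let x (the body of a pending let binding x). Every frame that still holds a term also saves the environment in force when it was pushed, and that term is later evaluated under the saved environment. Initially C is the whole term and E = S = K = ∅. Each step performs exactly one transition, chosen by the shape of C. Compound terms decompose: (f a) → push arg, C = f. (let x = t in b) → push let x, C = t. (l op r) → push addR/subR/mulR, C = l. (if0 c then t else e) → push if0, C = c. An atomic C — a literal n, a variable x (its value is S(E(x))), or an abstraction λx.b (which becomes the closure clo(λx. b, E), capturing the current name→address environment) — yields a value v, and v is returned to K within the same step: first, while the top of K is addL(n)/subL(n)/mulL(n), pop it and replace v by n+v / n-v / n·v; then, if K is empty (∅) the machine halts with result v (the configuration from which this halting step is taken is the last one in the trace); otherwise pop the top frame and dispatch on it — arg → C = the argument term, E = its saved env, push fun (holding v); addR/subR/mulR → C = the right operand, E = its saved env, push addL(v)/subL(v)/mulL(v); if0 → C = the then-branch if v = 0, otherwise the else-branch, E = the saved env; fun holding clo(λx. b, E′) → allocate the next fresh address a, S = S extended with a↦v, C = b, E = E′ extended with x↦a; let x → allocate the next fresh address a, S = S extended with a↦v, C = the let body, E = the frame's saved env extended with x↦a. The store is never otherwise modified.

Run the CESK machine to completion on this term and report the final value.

Answer: 7

Derivation:
[0] [C=((λv. ((λq. ((λu. ((λp. q) q)) 9)) ((λy. 7) ((λx. 4) 7)))) ((let v = 6 in 0) - 8)) | E=∅ | S=∅ | K=∅]
[1] [C=(λv. ((λq. ((λu. ((λp. q) q)) 9)) ((λy. 7) ((λx. 4) 7)))) | E=∅ | S=∅ | K=[arg]]
[2] [C=((let v = 6 in 0) - 8) | E=∅ | S=∅ | K=[fun]]
[3] [C=(let v = 6 in 0) | E=∅ | S=∅ | K=[subR :: fun]]
[4] [C=6 | E=∅ | S=∅ | K=[let v :: subR :: fun]]
[5] [C=0 | E={v↦0} | S={0↦6} | K=[subR :: fun]]
[6] [C=8 | E=∅ | S={0↦6} | K=[subL(0) :: fun]]
[7] [C=((λq. ((λu. ((λp. q) q)) 9)) ((λy. 7) ((λx. 4) 7))) | E={v↦1} | S={0↦6, 1↦-8} | K=∅]
[8] [C=(λq. ((λu. ((λp. q) q)) 9)) | E={v↦1} | S={0↦6, 1↦-8} | K=[arg]]
[9] [C=((λy. 7) ((λx. 4) 7)) | E={v↦1} | S={0↦6, 1↦-8} | K=[fun]]
[10] [C=(λy. 7) | E={v↦1} | S={0↦6, 1↦-8} | K=[arg :: fun]]
[11] [C=((λx. 4) 7) | E={v↦1} | S={0↦6, 1↦-8} | K=[fun :: fun]]
[12] [C=(λx. 4) | E={v↦1} | S={0↦6, 1↦-8} | K=[arg :: fun :: fun]]
[13] [C=7 | E={v↦1} | S={0↦6, 1↦-8} | K=[fun :: fun :: fun]]
[14] [C=4 | E={x↦2, v↦1} | S={0↦6, 1↦-8, 2↦7} | K=[fun :: fun]]
[15] [C=7 | E={y↦3, v↦1} | S={0↦6, 1↦-8, 2↦7, 3↦4} | K=[fun]]
[16] [C=((λu. ((λp. q) q)) 9) | E={q↦4, v↦1} | S={0↦6, 1↦-8, 2↦7, 3↦4, 4↦7} | K=∅]
[17] [C=(λu. ((λp. q) q)) | E={q↦4, v↦1} | S={0↦6, 1↦-8, 2↦7, 3↦4, 4↦7} | K=[arg]]
[18] [C=9 | E={q↦4, v↦1} | S={0↦6, 1↦-8, 2↦7, 3↦4, 4↦7} | K=[fun]]
[19] [C=((λp. q) q) | E={u↦5, q↦4, v↦1} | S={0↦6, 1↦-8, 2↦7, 3↦4, 4↦7, 5↦9} | K=∅]
[20] [C=(λp. q) | E={u↦5, q↦4, v↦1} | S={0↦6, 1↦-8, 2↦7, 3↦4, 4↦7, 5↦9} | K=[arg]]
[21] [C=q | E={u↦5, q↦4, v↦1} | S={0↦6, 1↦-8, 2↦7, 3↦4, 4↦7, 5↦9} | K=[fun]]
[22] [C=q | E={p↦6, u↦5, q↦4, v↦1} | S={0↦6, 1↦-8, 2↦7, 3↦4, 4↦7, 5↦9, 6↦7} | K=∅]
→ final value 7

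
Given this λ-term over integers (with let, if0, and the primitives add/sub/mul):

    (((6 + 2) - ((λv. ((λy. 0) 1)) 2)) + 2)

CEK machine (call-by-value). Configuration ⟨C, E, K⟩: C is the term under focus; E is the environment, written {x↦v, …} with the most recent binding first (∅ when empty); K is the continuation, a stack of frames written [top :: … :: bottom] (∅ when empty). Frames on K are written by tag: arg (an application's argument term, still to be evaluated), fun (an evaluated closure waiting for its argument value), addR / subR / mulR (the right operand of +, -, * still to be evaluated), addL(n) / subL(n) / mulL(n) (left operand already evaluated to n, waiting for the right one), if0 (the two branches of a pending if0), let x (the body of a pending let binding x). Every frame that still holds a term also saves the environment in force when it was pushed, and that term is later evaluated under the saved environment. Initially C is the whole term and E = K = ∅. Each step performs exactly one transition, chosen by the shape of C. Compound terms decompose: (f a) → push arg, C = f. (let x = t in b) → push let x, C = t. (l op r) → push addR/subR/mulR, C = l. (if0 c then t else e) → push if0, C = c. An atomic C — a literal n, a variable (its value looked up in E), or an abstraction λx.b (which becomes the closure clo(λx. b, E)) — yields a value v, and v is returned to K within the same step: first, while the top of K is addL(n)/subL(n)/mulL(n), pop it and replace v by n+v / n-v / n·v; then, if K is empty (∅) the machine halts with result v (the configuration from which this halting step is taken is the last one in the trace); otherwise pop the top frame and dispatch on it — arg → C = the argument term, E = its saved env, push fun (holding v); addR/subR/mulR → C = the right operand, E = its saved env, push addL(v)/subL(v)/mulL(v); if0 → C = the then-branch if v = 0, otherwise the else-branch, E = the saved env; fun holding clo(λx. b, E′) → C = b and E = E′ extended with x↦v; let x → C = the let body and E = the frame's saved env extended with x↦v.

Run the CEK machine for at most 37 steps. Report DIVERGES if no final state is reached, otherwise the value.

t=0: ⟨C=(((6 + 2) - ((λv. ((λy. 0) 1)) 2)) + 2); E=∅; K=∅⟩
t=1: ⟨C=((6 + 2) - ((λv. ((λy. 0) 1)) 2)); E=∅; K=[addR]⟩
t=2: ⟨C=(6 + 2); E=∅; K=[subR :: addR]⟩
t=3: ⟨C=6; E=∅; K=[addR :: subR :: addR]⟩
t=4: ⟨C=2; E=∅; K=[addL(6) :: subR :: addR]⟩
t=5: ⟨C=((λv. ((λy. 0) 1)) 2); E=∅; K=[subL(8) :: addR]⟩
t=6: ⟨C=(λv. ((λy. 0) 1)); E=∅; K=[arg :: subL(8) :: addR]⟩
t=7: ⟨C=2; E=∅; K=[fun :: subL(8) :: addR]⟩
t=8: ⟨C=((λy. 0) 1); E={v↦2}; K=[subL(8) :: addR]⟩
t=9: ⟨C=(λy. 0); E={v↦2}; K=[arg :: subL(8) :: addR]⟩
t=10: ⟨C=1; E={v↦2}; K=[fun :: subL(8) :: addR]⟩
t=11: ⟨C=0; E={y↦1, v↦2}; K=[subL(8) :: addR]⟩
t=12: ⟨C=2; E=∅; K=[addL(8)]⟩
→ final value 10

Answer: 10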